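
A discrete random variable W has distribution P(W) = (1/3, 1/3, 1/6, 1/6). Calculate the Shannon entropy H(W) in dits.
0.5775 dits

Shannon entropy is H(X) = -Σ p(x) log p(x).

For P = (1/3, 1/3, 1/6, 1/6):
H = -1/3 × log_10(1/3) -1/3 × log_10(1/3) -1/6 × log_10(1/6) -1/6 × log_10(1/6)
H = 0.5775 dits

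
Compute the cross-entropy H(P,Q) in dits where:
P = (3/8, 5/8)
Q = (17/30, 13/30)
0.3195 dits

Cross-entropy: H(P,Q) = -Σ p(x) log q(x)

Alternatively: H(P,Q) = H(P) + D_KL(P||Q)
H(P) = 0.2873 dits
D_KL(P||Q) = 0.0322 dits

H(P,Q) = 0.2873 + 0.0322 = 0.3195 dits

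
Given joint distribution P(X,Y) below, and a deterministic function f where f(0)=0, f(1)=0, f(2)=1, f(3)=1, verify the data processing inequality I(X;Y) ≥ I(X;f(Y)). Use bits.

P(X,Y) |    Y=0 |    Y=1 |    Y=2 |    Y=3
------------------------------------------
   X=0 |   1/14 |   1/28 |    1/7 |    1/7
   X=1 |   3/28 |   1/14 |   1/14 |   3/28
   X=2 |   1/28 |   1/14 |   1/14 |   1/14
I(X;Y) = 0.0551, I(X;f(Y)) = 0.0311, inequality holds: 0.0551 ≥ 0.0311

Data Processing Inequality: For any Markov chain X → Y → Z, we have I(X;Y) ≥ I(X;Z).

Here Z = f(Y) is a deterministic function of Y, forming X → Y → Z.

Original I(X;Y) = 0.0551 bits

After applying f:
P(X,Z) where Z=f(Y):
- P(X,Z=0) = P(X,Y=0) + P(X,Y=1)
- P(X,Z=1) = P(X,Y=2) + P(X,Y=3)

I(X;Z) = I(X;f(Y)) = 0.0311 bits

Verification: 0.0551 ≥ 0.0311 ✓

Information cannot be created by processing; the function f can only lose information about X.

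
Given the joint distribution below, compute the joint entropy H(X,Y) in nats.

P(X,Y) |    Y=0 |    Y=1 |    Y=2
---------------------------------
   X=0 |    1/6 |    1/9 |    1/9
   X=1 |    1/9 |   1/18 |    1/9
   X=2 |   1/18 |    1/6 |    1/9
2.1391 nats

Joint entropy is H(X,Y) = -Σ_{x,y} p(x,y) log p(x,y).

Summing over all non-zero entries:
H(X,Y) = -[1/6·log_e(1/6) + 1/9·log_e(1/9) + 1/9·log_e(1/9) + 1/9·log_e(1/9) + 1/18·log_e(1/18) + 1/9·log_e(1/9) + 1/18·log_e(1/18) + 1/6·log_e(1/6) + 1/9·log_e(1/9)]
H(X,Y) = 2.1391 nats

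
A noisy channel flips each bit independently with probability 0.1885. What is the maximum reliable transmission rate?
0.3017 bits

For a binary symmetric channel (BSC) with error probability p:
Capacity C = 1 - H(p) bits per symbol

where H(p) = -p log₂(p) - (1-p) log₂(1-p) is the binary entropy function.

H(0.1885) = 0.6983 bits
C = 1 - 0.6983 = 0.3017 bits per symbol

This means we can reliably transmit up to 0.3017 bits of information per channel use.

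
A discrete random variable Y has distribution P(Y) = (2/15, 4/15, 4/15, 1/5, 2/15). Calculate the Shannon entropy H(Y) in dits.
0.6793 dits

Shannon entropy is H(X) = -Σ p(x) log p(x).

For P = (2/15, 4/15, 4/15, 1/5, 2/15):
H = -2/15 × log_10(2/15) -4/15 × log_10(4/15) -4/15 × log_10(4/15) -1/5 × log_10(1/5) -2/15 × log_10(2/15)
H = 0.6793 dits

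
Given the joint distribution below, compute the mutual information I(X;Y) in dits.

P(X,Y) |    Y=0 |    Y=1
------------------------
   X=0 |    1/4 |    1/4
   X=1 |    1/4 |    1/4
0.0000 dits

Mutual information: I(X;Y) = H(X) + H(Y) - H(X,Y)

Marginals:
P(X) = (1/2, 1/2), H(X) = 0.3010 dits
P(Y) = (1/2, 1/2), H(Y) = 0.3010 dits

Joint entropy: H(X,Y) = 0.6021 dits

I(X;Y) = 0.3010 + 0.3010 - 0.6021 = 0.0000 dits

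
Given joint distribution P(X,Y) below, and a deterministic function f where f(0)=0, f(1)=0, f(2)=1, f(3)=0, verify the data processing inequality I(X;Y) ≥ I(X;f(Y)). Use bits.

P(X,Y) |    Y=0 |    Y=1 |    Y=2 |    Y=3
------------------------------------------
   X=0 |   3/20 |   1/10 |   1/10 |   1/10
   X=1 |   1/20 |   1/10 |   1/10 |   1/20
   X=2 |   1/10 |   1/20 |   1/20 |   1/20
I(X;Y) = 0.0408, I(X;f(Y)) = 0.0114, inequality holds: 0.0408 ≥ 0.0114

Data Processing Inequality: For any Markov chain X → Y → Z, we have I(X;Y) ≥ I(X;Z).

Here Z = f(Y) is a deterministic function of Y, forming X → Y → Z.

Original I(X;Y) = 0.0408 bits

After applying f:
P(X,Z) where Z=f(Y):
- P(X,Z=0) = P(X,Y=0) + P(X,Y=1) + P(X,Y=3)
- P(X,Z=1) = P(X,Y=2)

I(X;Z) = I(X;f(Y)) = 0.0114 bits

Verification: 0.0408 ≥ 0.0114 ✓

Information cannot be created by processing; the function f can only lose information about X.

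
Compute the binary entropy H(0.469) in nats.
0.6912 nats

The binary entropy function is:
H(p) = -p log(p) - (1-p) log(1-p)

H(0.469) = -0.469 × log_e(0.469) - 0.531 × log_e(0.531)
H(0.469) = 0.6912 nats

Note: Binary entropy is maximized at p=0.5 (H=1 bit) and minimized at p=0 or p=1 (H=0).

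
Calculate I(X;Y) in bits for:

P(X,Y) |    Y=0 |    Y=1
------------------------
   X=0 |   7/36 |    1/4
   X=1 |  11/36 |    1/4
0.0090 bits

Mutual information: I(X;Y) = H(X) + H(Y) - H(X,Y)

Marginals:
P(X) = (4/9, 5/9), H(X) = 0.9911 bits
P(Y) = (1/2, 1/2), H(Y) = 1.0000 bits

Joint entropy: H(X,Y) = 1.9820 bits

I(X;Y) = 0.9911 + 1.0000 - 1.9820 = 0.0090 bits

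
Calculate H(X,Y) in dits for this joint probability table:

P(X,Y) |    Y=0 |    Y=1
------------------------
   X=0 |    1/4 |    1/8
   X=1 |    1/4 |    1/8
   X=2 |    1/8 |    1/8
0.7526 dits

Joint entropy is H(X,Y) = -Σ_{x,y} p(x,y) log p(x,y).

Summing over all non-zero entries:
H(X,Y) = -[1/4·log_10(1/4) + 1/8·log_10(1/8) + 1/4·log_10(1/4) + 1/8·log_10(1/8) + 1/8·log_10(1/8) + 1/8·log_10(1/8)]
H(X,Y) = 0.7526 dits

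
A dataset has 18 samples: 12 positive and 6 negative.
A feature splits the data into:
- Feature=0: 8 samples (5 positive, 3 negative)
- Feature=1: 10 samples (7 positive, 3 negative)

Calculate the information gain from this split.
0.0045 bits

Information Gain = H(Y) - H(Y|Feature)

Before split:
P(positive) = 12/18 = 0.6667
H(Y) = 0.9183 bits

After split:
Feature=0: H = 0.9544 bits (weight = 8/18)
Feature=1: H = 0.8813 bits (weight = 10/18)
H(Y|Feature) = (8/18)×0.9544 + (10/18)×0.8813 = 0.9138 bits

Information Gain = 0.9183 - 0.9138 = 0.0045 bits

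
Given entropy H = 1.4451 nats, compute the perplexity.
4.2423

Perplexity is e^H (or exp(H) for natural log).

H = 1.4451 nats
Perplexity = e^1.4451 = 4.2423

Interpretation: The model's uncertainty is equivalent to choosing uniformly among 4.2 options.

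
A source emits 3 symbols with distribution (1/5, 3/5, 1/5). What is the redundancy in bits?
0.2140 bits

Redundancy measures how far a source is from maximum entropy:
R = H_max - H(X)

Maximum entropy for 3 symbols: H_max = log_2(3) = 1.5850 bits
Actual entropy: H(X) = 1.3710 bits
Redundancy: R = 1.5850 - 1.3710 = 0.2140 bits

This redundancy represents potential for compression: the source could be compressed by 0.2140 bits per symbol.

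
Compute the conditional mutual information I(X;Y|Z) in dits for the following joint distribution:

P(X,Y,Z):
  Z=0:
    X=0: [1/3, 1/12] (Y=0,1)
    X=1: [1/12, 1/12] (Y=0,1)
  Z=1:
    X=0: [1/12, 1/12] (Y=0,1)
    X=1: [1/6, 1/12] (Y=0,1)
0.0133 dits

Conditional mutual information: I(X;Y|Z) = H(X|Z) + H(Y|Z) - H(X,Y|Z)

H(Z) = 0.2950
H(X,Z) = 0.5683 → H(X|Z) = 0.2734
H(Y,Z) = 0.5683 → H(Y|Z) = 0.2734
H(X,Y,Z) = 0.8283 → H(X,Y|Z) = 0.5334

I(X;Y|Z) = 0.2734 + 0.2734 - 0.5334 = 0.0133 dits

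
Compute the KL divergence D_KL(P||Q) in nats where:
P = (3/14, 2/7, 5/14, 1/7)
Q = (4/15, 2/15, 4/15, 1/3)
0.1542 nats

KL divergence: D_KL(P||Q) = Σ p(x) log(p(x)/q(x))

Computing term by term:
  x=0: 3/14 × log_e[(3/14)/(4/15)] = 3/14 × -0.2187 = -0.0469
  x=1: 2/7 × log_e[(2/7)/(2/15)] = 2/7 × 0.7621 = 0.2178
  x=2: 5/14 × log_e[(5/14)/(4/15)] = 5/14 × 0.2921 = 0.1043
  x=3: 1/7 × log_e[(1/7)/(1/3)] = 1/7 × -0.8473 = -0.1210

D_KL(P||Q) = 0.1542 nats

Note: KL divergence is always non-negative and equals 0 iff P = Q.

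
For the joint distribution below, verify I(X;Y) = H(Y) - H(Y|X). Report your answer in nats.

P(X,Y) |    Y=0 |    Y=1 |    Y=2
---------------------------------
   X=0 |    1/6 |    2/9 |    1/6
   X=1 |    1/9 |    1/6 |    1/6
I(X;Y) = 0.0034 nats

Mutual information has multiple equivalent forms:
- I(X;Y) = H(X) - H(X|Y)
- I(X;Y) = H(Y) - H(Y|X)
- I(X;Y) = H(X) + H(Y) - H(X,Y)

Computing all quantities:
H(X) = 0.6870, H(Y) = 1.0893, H(X,Y) = 1.7729
H(X|Y) = 0.6836, H(Y|X) = 1.0859

Verification:
H(X) - H(X|Y) = 0.6870 - 0.6836 = 0.0034
H(Y) - H(Y|X) = 1.0893 - 1.0859 = 0.0034
H(X) + H(Y) - H(X,Y) = 0.6870 + 1.0893 - 1.7729 = 0.0034

All forms give I(X;Y) = 0.0034 nats. ✓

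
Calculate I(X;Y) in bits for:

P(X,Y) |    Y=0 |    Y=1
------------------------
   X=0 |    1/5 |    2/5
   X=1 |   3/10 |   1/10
0.1245 bits

Mutual information: I(X;Y) = H(X) + H(Y) - H(X,Y)

Marginals:
P(X) = (3/5, 2/5), H(X) = 0.9710 bits
P(Y) = (1/2, 1/2), H(Y) = 1.0000 bits

Joint entropy: H(X,Y) = 1.8464 bits

I(X;Y) = 0.9710 + 1.0000 - 1.8464 = 0.1245 bits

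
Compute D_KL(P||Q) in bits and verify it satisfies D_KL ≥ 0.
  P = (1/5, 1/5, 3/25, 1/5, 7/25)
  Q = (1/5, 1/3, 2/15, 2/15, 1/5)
0.0873 bits

KL divergence satisfies the Gibbs inequality: D_KL(P||Q) ≥ 0 for all distributions P, Q.

D_KL(P||Q) = Σ p(x) log(p(x)/q(x))
Term by term:
  x=0: 1/5 × log_2[(1/5)/(1/5)] = 0.0000
  x=1: 1/5 × log_2[(1/5)/(1/3)] = -0.1474
  x=2: 3/25 × log_2[(3/25)/(2/15)] = -0.0182
  x=3: 1/5 × log_2[(1/5)/(2/15)] = 0.1170
  x=4: 7/25 × log_2[(7/25)/(1/5)] = 0.1359
D_KL(P||Q) = 0.0873 bits

D_KL(P||Q) = 0.0873 ≥ 0 ✓

This non-negativity is a fundamental property: relative entropy cannot be negative because it measures how different Q is from P.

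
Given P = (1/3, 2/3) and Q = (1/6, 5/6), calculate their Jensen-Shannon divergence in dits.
0.0082 dits

Jensen-Shannon divergence is:
JSD(P||Q) = 0.5 × D_KL(P||M) + 0.5 × D_KL(Q||M)
where M = 0.5 × (P + Q) is the mixture distribution.

M = 0.5 × (1/3, 2/3) + 0.5 × (1/6, 5/6) = (1/4, 3/4)

D_KL(P||M) = 0.0075 dits
D_KL(Q||M) = 0.0088 dits

JSD(P||Q) = 0.5 × 0.0075 + 0.5 × 0.0088 = 0.0082 dits

Unlike KL divergence, JSD is symmetric and bounded: 0 ≤ JSD ≤ log(2).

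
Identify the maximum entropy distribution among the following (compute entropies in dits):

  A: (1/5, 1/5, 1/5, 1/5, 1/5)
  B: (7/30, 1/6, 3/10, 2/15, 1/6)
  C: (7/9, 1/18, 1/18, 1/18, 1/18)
A

For a discrete distribution over n outcomes, entropy is maximized by the uniform distribution.

Computing entropies:
H(A) = 0.6990 dits
H(B) = 0.6804 dits
H(C) = 0.3638 dits

The uniform distribution (where all probabilities equal 1/5) achieves the maximum entropy of log_10(5) = 0.6990 dits.

Distribution A has the highest entropy.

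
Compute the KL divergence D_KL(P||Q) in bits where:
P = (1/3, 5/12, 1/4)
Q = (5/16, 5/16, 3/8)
0.0577 bits

KL divergence: D_KL(P||Q) = Σ p(x) log(p(x)/q(x))

Computing term by term:
  x=0: 1/3 × log_2[(1/3)/(5/16)] = 1/3 × 0.0931 = 0.0310
  x=1: 5/12 × log_2[(5/12)/(5/16)] = 5/12 × 0.4150 = 0.1729
  x=2: 1/4 × log_2[(1/4)/(3/8)] = 1/4 × -0.5850 = -0.1462

D_KL(P||Q) = 0.0577 bits

Note: KL divergence is always non-negative and equals 0 iff P = Q.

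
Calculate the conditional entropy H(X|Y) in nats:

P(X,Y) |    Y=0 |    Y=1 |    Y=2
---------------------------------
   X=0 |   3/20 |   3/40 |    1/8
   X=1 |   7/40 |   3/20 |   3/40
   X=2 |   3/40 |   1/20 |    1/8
1.0398 nats

Using the chain rule: H(X|Y) = H(X,Y) - H(Y)

First, compute H(X,Y) = 2.1266 nats

Marginal P(Y) = (2/5, 11/40, 13/40)
H(Y) = 1.0868 nats

H(X|Y) = H(X,Y) - H(Y) = 2.1266 - 1.0868 = 1.0398 nats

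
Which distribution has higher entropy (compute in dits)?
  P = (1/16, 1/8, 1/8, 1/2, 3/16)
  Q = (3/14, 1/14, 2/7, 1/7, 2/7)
Q

Computing entropies in dits:
H(P) = 0.5879
H(Q) = 0.6568

Distribution Q has higher entropy.

Intuition: The distribution closer to uniform (more spread out) has higher entropy.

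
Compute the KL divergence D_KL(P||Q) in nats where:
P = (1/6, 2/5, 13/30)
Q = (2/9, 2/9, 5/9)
0.0795 nats

KL divergence: D_KL(P||Q) = Σ p(x) log(p(x)/q(x))

Computing term by term:
  x=0: 1/6 × log_e[(1/6)/(2/9)] = 1/6 × -0.2877 = -0.0479
  x=1: 2/5 × log_e[(2/5)/(2/9)] = 2/5 × 0.5878 = 0.2351
  x=2: 13/30 × log_e[(13/30)/(5/9)] = 13/30 × -0.2485 = -0.1077

D_KL(P||Q) = 0.0795 nats

Note: KL divergence is always non-negative and equals 0 iff P = Q.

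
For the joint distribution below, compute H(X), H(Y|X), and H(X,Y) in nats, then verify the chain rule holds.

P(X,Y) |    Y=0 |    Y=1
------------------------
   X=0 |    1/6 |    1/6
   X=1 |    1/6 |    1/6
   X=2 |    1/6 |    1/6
H(X,Y) = 1.7918, H(X) = 1.0986, H(Y|X) = 0.6931 (all in nats)

Chain rule: H(X,Y) = H(X) + H(Y|X)

Left side — joint entropy directly:
H(X,Y) = -Σ p(x,y) log p(x,y) = 1.7918 nats

Right side — compute H(Y|X) from the conditional distributions:
P(X) = (1/3, 1/3, 1/3), so H(X) = 1.0986 nats
H(Y|X) = Σ_x P(X=x) · H(Y|X=x):
  P(Y|X=0) = (1/2, 1/2), H(Y|X=0) = 0.6931, weight P(X=0) = 1/3
  P(Y|X=1) = (1/2, 1/2), H(Y|X=1) = 0.6931, weight P(X=1) = 1/3
  P(Y|X=2) = (1/2, 1/2), H(Y|X=2) = 0.6931, weight P(X=2) = 1/3
H(Y|X) = 0.6931 nats

H(X) + H(Y|X) = 1.0986 + 0.6931 = 1.7918 nats

Both sides equal 1.7918 nats. ✓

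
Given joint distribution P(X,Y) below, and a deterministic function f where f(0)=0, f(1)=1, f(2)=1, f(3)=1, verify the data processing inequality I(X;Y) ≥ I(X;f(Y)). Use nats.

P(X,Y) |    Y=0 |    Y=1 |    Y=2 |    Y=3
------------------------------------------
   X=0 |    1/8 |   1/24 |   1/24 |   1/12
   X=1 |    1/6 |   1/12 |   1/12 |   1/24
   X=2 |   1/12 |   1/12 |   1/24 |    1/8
I(X;Y) = 0.0497, I(X;f(Y)) = 0.0173, inequality holds: 0.0497 ≥ 0.0173

Data Processing Inequality: For any Markov chain X → Y → Z, we have I(X;Y) ≥ I(X;Z).

Here Z = f(Y) is a deterministic function of Y, forming X → Y → Z.

Original I(X;Y) = 0.0497 nats

After applying f:
P(X,Z) where Z=f(Y):
- P(X,Z=0) = P(X,Y=0)
- P(X,Z=1) = P(X,Y=1) + P(X,Y=2) + P(X,Y=3)

I(X;Z) = I(X;f(Y)) = 0.0173 nats

Verification: 0.0497 ≥ 0.0173 ✓

Information cannot be created by processing; the function f can only lose information about X.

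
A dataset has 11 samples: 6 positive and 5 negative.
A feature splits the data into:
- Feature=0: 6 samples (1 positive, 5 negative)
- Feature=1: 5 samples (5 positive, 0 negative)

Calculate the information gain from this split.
0.6395 bits

Information Gain = H(Y) - H(Y|Feature)

Before split:
P(positive) = 6/11 = 0.5455
H(Y) = 0.9940 bits

After split:
Feature=0: H = 0.6500 bits (weight = 6/11)
Feature=1: H = 0.0000 bits (weight = 5/11)
H(Y|Feature) = (6/11)×0.6500 + (5/11)×0.0000 = 0.3546 bits

Information Gain = 0.9940 - 0.3546 = 0.6395 bits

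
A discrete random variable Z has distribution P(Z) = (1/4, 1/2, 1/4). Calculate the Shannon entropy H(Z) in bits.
1.5000 bits

Shannon entropy is H(X) = -Σ p(x) log p(x).

For P = (1/4, 1/2, 1/4):
H = -1/4 × log_2(1/4) -1/2 × log_2(1/2) -1/4 × log_2(1/4)
H = 1.5000 bits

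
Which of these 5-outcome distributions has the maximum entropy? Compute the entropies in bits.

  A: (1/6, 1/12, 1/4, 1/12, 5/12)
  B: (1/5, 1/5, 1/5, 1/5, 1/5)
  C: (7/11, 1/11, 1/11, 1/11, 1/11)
B

For a discrete distribution over n outcomes, entropy is maximized by the uniform distribution.

Computing entropies:
H(A) = 2.0546 bits
H(B) = 2.3219 bits
H(C) = 1.6729 bits

The uniform distribution (where all probabilities equal 1/5) achieves the maximum entropy of log_2(5) = 2.3219 bits.

Distribution B has the highest entropy.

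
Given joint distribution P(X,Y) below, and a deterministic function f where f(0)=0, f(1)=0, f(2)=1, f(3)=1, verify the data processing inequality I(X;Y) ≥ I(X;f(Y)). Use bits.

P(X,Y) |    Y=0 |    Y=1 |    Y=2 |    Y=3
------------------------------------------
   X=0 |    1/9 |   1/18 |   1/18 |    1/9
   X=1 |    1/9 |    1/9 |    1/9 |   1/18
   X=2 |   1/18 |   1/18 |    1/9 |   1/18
I(X;Y) = 0.0594, I(X;f(Y)) = 0.0138, inequality holds: 0.0594 ≥ 0.0138

Data Processing Inequality: For any Markov chain X → Y → Z, we have I(X;Y) ≥ I(X;Z).

Here Z = f(Y) is a deterministic function of Y, forming X → Y → Z.

Original I(X;Y) = 0.0594 bits

After applying f:
P(X,Z) where Z=f(Y):
- P(X,Z=0) = P(X,Y=0) + P(X,Y=1)
- P(X,Z=1) = P(X,Y=2) + P(X,Y=3)

I(X;Z) = I(X;f(Y)) = 0.0138 bits

Verification: 0.0594 ≥ 0.0138 ✓

Information cannot be created by processing; the function f can only lose information about X.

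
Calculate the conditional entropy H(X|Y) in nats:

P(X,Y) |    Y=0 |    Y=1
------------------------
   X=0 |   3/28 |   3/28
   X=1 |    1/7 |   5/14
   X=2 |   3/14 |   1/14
0.9523 nats

Using the chain rule: H(X|Y) = H(X,Y) - H(Y)

First, compute H(X,Y) = 1.6429 nats

Marginal P(Y) = (13/28, 15/28)
H(Y) = 0.6906 nats

H(X|Y) = H(X,Y) - H(Y) = 1.6429 - 0.6906 = 0.9523 nats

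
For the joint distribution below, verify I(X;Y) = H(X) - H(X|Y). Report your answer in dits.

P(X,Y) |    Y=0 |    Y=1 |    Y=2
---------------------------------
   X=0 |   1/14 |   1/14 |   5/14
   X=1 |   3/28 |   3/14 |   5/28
I(X;Y) = 0.0310 dits

Mutual information has multiple equivalent forms:
- I(X;Y) = H(X) - H(X|Y)
- I(X;Y) = H(Y) - H(Y|X)
- I(X;Y) = H(X) + H(Y) - H(X,Y)

Computing all quantities:
H(X) = 0.3010, H(Y) = 0.4343, H(X,Y) = 0.7043
H(X|Y) = 0.2701, H(Y|X) = 0.4033

Verification:
H(X) - H(X|Y) = 0.3010 - 0.2701 = 0.0310
H(Y) - H(Y|X) = 0.4343 - 0.4033 = 0.0310
H(X) + H(Y) - H(X,Y) = 0.3010 + 0.4343 - 0.7043 = 0.0310

All forms give I(X;Y) = 0.0310 dits. ✓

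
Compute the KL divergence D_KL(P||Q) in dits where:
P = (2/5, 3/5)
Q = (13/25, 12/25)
0.0126 dits

KL divergence: D_KL(P||Q) = Σ p(x) log(p(x)/q(x))

Computing term by term:
  x=0: 2/5 × log_10[(2/5)/(13/25)] = 2/5 × -0.1139 = -0.0456
  x=1: 3/5 × log_10[(3/5)/(12/25)] = 3/5 × 0.0969 = 0.0581

D_KL(P||Q) = 0.0126 dits

Note: KL divergence is always non-negative and equals 0 iff P = Q.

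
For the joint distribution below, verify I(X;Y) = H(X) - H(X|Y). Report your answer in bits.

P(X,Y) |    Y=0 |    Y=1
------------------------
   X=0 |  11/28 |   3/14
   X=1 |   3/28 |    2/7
I(X;Y) = 0.0992 bits

Mutual information has multiple equivalent forms:
- I(X;Y) = H(X) - H(X|Y)
- I(X;Y) = H(Y) - H(Y|X)
- I(X;Y) = H(X) + H(Y) - H(X,Y)

Computing all quantities:
H(X) = 0.9666, H(Y) = 1.0000, H(X,Y) = 1.8674
H(X|Y) = 0.8674, H(Y|X) = 0.9008

Verification:
H(X) - H(X|Y) = 0.9666 - 0.8674 = 0.0992
H(Y) - H(Y|X) = 1.0000 - 0.9008 = 0.0992
H(X) + H(Y) - H(X,Y) = 0.9666 + 1.0000 - 1.8674 = 0.0992

All forms give I(X;Y) = 0.0992 bits. ✓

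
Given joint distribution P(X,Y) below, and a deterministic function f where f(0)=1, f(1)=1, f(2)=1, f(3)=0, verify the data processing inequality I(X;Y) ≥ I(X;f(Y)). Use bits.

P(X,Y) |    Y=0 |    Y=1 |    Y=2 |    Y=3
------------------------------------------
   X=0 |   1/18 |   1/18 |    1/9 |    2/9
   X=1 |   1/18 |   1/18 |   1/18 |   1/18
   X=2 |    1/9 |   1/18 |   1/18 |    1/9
I(X;Y) = 0.0635, I(X;f(Y)) = 0.0333, inequality holds: 0.0635 ≥ 0.0333

Data Processing Inequality: For any Markov chain X → Y → Z, we have I(X;Y) ≥ I(X;Z).

Here Z = f(Y) is a deterministic function of Y, forming X → Y → Z.

Original I(X;Y) = 0.0635 bits

After applying f:
P(X,Z) where Z=f(Y):
- P(X,Z=0) = P(X,Y=3)
- P(X,Z=1) = P(X,Y=0) + P(X,Y=1) + P(X,Y=2)

I(X;Z) = I(X;f(Y)) = 0.0333 bits

Verification: 0.0635 ≥ 0.0333 ✓

Information cannot be created by processing; the function f can only lose information about X.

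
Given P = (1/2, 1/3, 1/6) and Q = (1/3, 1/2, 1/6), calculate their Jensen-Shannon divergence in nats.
0.0168 nats

Jensen-Shannon divergence is:
JSD(P||Q) = 0.5 × D_KL(P||M) + 0.5 × D_KL(Q||M)
where M = 0.5 × (P + Q) is the mixture distribution.

M = 0.5 × (1/2, 1/3, 1/6) + 0.5 × (1/3, 1/2, 1/6) = (5/12, 5/12, 1/6)

D_KL(P||M) = 0.0168 nats
D_KL(Q||M) = 0.0168 nats

JSD(P||Q) = 0.5 × 0.0168 + 0.5 × 0.0168 = 0.0168 nats

Unlike KL divergence, JSD is symmetric and bounded: 0 ≤ JSD ≤ log(2).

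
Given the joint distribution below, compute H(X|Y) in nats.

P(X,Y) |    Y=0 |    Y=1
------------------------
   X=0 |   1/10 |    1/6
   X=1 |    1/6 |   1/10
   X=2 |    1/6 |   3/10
1.0334 nats

Using the chain rule: H(X|Y) = H(X,Y) - H(Y)

First, compute H(X,Y) = 1.7176 nats

Marginal P(Y) = (13/30, 17/30)
H(Y) = 0.6842 nats

H(X|Y) = H(X,Y) - H(Y) = 1.7176 - 0.6842 = 1.0334 nats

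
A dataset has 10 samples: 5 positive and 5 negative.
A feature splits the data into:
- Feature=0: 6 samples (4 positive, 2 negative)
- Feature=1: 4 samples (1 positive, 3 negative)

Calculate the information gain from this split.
0.1245 bits

Information Gain = H(Y) - H(Y|Feature)

Before split:
P(positive) = 5/10 = 0.5000
H(Y) = 1.0000 bits

After split:
Feature=0: H = 0.9183 bits (weight = 6/10)
Feature=1: H = 0.8113 bits (weight = 4/10)
H(Y|Feature) = (6/10)×0.9183 + (4/10)×0.8113 = 0.8755 bits

Information Gain = 1.0000 - 0.8755 = 0.1245 bits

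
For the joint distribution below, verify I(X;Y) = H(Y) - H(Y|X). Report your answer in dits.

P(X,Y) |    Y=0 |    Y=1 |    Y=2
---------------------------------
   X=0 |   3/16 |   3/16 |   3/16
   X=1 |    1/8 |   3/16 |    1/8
I(X;Y) = 0.0021 dits

Mutual information has multiple equivalent forms:
- I(X;Y) = H(X) - H(X|Y)
- I(X;Y) = H(Y) - H(Y|X)
- I(X;Y) = H(X) + H(Y) - H(X,Y)

Computing all quantities:
H(X) = 0.2976, H(Y) = 0.4755, H(X,Y) = 0.7710
H(X|Y) = 0.2956, H(Y|X) = 0.4734

Verification:
H(X) - H(X|Y) = 0.2976 - 0.2956 = 0.0021
H(Y) - H(Y|X) = 0.4755 - 0.4734 = 0.0021
H(X) + H(Y) - H(X,Y) = 0.2976 + 0.4755 - 0.7710 = 0.0021

All forms give I(X;Y) = 0.0021 dits. ✓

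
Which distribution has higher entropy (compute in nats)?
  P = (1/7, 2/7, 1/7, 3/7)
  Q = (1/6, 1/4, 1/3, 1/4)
Q

Computing entropies in nats:
H(P) = 1.2770
H(Q) = 1.3580

Distribution Q has higher entropy.

Intuition: The distribution closer to uniform (more spread out) has higher entropy.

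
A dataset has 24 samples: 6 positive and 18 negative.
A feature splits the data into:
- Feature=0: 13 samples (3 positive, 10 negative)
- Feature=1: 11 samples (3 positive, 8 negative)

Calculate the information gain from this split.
0.0017 bits

Information Gain = H(Y) - H(Y|Feature)

Before split:
P(positive) = 6/24 = 0.2500
H(Y) = 0.8113 bits

After split:
Feature=0: H = 0.7793 bits (weight = 13/24)
Feature=1: H = 0.8454 bits (weight = 11/24)
H(Y|Feature) = (13/24)×0.7793 + (11/24)×0.8454 = 0.8096 bits

Information Gain = 0.8113 - 0.8096 = 0.0017 bits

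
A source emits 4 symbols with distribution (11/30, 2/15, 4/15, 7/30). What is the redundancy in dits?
0.0251 dits

Redundancy measures how far a source is from maximum entropy:
R = H_max - H(X)

Maximum entropy for 4 symbols: H_max = log_10(4) = 0.6021 dits
Actual entropy: H(X) = 0.5770 dits
Redundancy: R = 0.6021 - 0.5770 = 0.0251 dits

This redundancy represents potential for compression: the source could be compressed by 0.0251 dits per symbol.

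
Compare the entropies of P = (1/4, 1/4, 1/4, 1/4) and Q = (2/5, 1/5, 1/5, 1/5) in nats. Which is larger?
P

Computing entropies in nats:
H(P) = 1.3863
H(Q) = 1.3322

Distribution P has higher entropy.

Intuition: The distribution closer to uniform (more spread out) has higher entropy.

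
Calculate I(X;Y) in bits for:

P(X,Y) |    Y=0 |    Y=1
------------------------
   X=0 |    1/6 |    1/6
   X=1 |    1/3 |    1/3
0.0000 bits

Mutual information: I(X;Y) = H(X) + H(Y) - H(X,Y)

Marginals:
P(X) = (1/3, 2/3), H(X) = 0.9183 bits
P(Y) = (1/2, 1/2), H(Y) = 1.0000 bits

Joint entropy: H(X,Y) = 1.9183 bits

I(X;Y) = 0.9183 + 1.0000 - 1.9183 = 0.0000 bits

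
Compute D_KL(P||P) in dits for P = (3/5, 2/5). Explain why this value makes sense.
0.0000 dits

KL divergence satisfies the Gibbs inequality: D_KL(P||Q) ≥ 0 for all distributions P, Q.

D_KL(P||Q) = Σ p(x) log(p(x)/q(x))
Each term is p(x) × log_10(p(x)/p(x)) = p(x) × log_10(1) = 0, so the sum is 0.
D_KL(P||Q) = 0.0000 dits

When P = Q, the KL divergence is exactly 0, as there is no 'divergence' between identical distributions.

This non-negativity is a fundamental property: relative entropy cannot be negative because it measures how different Q is from P.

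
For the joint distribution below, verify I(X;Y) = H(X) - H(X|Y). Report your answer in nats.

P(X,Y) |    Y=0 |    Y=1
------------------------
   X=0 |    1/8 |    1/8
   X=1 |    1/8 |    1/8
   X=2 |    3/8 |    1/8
I(X;Y) = 0.0338 nats

Mutual information has multiple equivalent forms:
- I(X;Y) = H(X) - H(X|Y)
- I(X;Y) = H(Y) - H(Y|X)
- I(X;Y) = H(X) + H(Y) - H(X,Y)

Computing all quantities:
H(X) = 1.0397, H(Y) = 0.6616, H(X,Y) = 1.6675
H(X|Y) = 1.0059, H(Y|X) = 0.6277

Verification:
H(X) - H(X|Y) = 1.0397 - 1.0059 = 0.0338
H(Y) - H(Y|X) = 0.6616 - 0.6277 = 0.0338
H(X) + H(Y) - H(X,Y) = 1.0397 + 0.6616 - 1.6675 = 0.0338

All forms give I(X;Y) = 0.0338 nats. ✓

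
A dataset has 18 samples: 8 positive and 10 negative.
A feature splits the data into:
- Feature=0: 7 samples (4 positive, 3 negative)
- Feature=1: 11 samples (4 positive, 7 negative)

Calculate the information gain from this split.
0.0300 bits

Information Gain = H(Y) - H(Y|Feature)

Before split:
P(positive) = 8/18 = 0.4444
H(Y) = 0.9911 bits

After split:
Feature=0: H = 0.9852 bits (weight = 7/18)
Feature=1: H = 0.9457 bits (weight = 11/18)
H(Y|Feature) = (7/18)×0.9852 + (11/18)×0.9457 = 0.9610 bits

Information Gain = 0.9911 - 0.9610 = 0.0300 bits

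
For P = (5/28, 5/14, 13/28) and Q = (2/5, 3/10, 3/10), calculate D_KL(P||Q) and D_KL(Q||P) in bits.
D_KL(P||Q) = 0.1746, D_KL(Q||P) = 0.2009

KL divergence is not symmetric: D_KL(P||Q) ≠ D_KL(Q||P) in general.

D_KL(P||Q) = 0.1746 bits
D_KL(Q||P) = 0.2009 bits

No, they are not equal!

This asymmetry is why KL divergence is not a true distance metric.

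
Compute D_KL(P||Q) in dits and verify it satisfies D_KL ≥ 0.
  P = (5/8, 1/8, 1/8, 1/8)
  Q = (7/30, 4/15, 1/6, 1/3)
0.1574 dits

KL divergence satisfies the Gibbs inequality: D_KL(P||Q) ≥ 0 for all distributions P, Q.

D_KL(P||Q) = Σ p(x) log(p(x)/q(x))
Term by term:
  x=0: 5/8 × log_10[(5/8)/(7/30)] = 0.2674
  x=1: 1/8 × log_10[(1/8)/(4/15)] = -0.0411
  x=2: 1/8 × log_10[(1/8)/(1/6)] = -0.0156
  x=3: 1/8 × log_10[(1/8)/(1/3)] = -0.0532
D_KL(P||Q) = 0.1574 dits

D_KL(P||Q) = 0.1574 ≥ 0 ✓

This non-negativity is a fundamental property: relative entropy cannot be negative because it measures how different Q is from P.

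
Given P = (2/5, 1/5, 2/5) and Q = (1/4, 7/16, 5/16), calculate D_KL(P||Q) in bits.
0.1878 bits

KL divergence: D_KL(P||Q) = Σ p(x) log(p(x)/q(x))

Computing term by term:
  x=0: 2/5 × log_2[(2/5)/(1/4)] = 2/5 × 0.6781 = 0.2712
  x=1: 1/5 × log_2[(1/5)/(7/16)] = 1/5 × -1.1293 = -0.2259
  x=2: 2/5 × log_2[(2/5)/(5/16)] = 2/5 × 0.3561 = 0.1425

D_KL(P||Q) = 0.1878 bits

Note: KL divergence is always non-negative and equals 0 iff P = Q.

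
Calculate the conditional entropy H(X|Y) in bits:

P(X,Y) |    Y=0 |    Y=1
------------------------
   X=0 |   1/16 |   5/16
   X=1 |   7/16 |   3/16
0.7490 bits

Using the chain rule: H(X|Y) = H(X,Y) - H(Y)

First, compute H(X,Y) = 1.7490 bits

Marginal P(Y) = (1/2, 1/2)
H(Y) = 1.0000 bits

H(X|Y) = H(X,Y) - H(Y) = 1.7490 - 1.0000 = 0.7490 bits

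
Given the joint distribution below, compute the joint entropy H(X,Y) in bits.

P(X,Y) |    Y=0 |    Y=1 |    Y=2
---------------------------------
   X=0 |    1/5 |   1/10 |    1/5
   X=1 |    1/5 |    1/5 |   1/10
2.5219 bits

Joint entropy is H(X,Y) = -Σ_{x,y} p(x,y) log p(x,y).

Summing over all non-zero entries:
H(X,Y) = -[1/5·log_2(1/5) + 1/10·log_2(1/10) + 1/5·log_2(1/5) + 1/5·log_2(1/5) + 1/5·log_2(1/5) + 1/10·log_2(1/10)]
H(X,Y) = 2.5219 bits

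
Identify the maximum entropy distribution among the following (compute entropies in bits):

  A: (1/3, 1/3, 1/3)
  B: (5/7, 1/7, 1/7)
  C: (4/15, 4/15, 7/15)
A

For a discrete distribution over n outcomes, entropy is maximized by the uniform distribution.

Computing entropies:
H(A) = 1.5850 bits
H(B) = 1.1488 bits
H(C) = 1.5301 bits

The uniform distribution (where all probabilities equal 1/3) achieves the maximum entropy of log_2(3) = 1.5850 bits.

Distribution A has the highest entropy.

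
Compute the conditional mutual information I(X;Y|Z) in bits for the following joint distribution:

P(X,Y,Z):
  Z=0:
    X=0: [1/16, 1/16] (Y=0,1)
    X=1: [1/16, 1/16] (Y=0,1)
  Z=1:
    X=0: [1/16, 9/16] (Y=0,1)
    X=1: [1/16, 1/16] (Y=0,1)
0.0694 bits

Conditional mutual information: I(X;Y|Z) = H(X|Z) + H(Y|Z) - H(X,Y|Z)

H(Z) = 0.8113
H(X,Z) = 1.5488 → H(X|Z) = 0.7375
H(Y,Z) = 1.5488 → H(Y|Z) = 0.7375
H(X,Y,Z) = 2.2169 → H(X,Y|Z) = 1.4056

I(X;Y|Z) = 0.7375 + 0.7375 - 1.4056 = 0.0694 bits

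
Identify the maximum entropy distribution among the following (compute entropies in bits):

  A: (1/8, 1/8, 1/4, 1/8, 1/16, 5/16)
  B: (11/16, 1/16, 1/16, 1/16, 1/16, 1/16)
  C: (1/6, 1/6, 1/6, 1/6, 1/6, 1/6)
C

For a discrete distribution over n outcomes, entropy is maximized by the uniform distribution.

Computing entropies:
H(A) = 2.3994 bits
H(B) = 1.6216 bits
H(C) = 2.5850 bits

The uniform distribution (where all probabilities equal 1/6) achieves the maximum entropy of log_2(6) = 2.5850 bits.

Distribution C has the highest entropy.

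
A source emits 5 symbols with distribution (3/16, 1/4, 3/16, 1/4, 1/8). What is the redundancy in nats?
0.0286 nats

Redundancy measures how far a source is from maximum entropy:
R = H_max - H(X)

Maximum entropy for 5 symbols: H_max = log_e(5) = 1.6094 nats
Actual entropy: H(X) = 1.5808 nats
Redundancy: R = 1.6094 - 1.5808 = 0.0286 nats

This redundancy represents potential for compression: the source could be compressed by 0.0286 nats per symbol.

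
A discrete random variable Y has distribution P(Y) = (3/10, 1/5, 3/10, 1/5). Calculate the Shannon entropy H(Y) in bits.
1.9710 bits

Shannon entropy is H(X) = -Σ p(x) log p(x).

For P = (3/10, 1/5, 3/10, 1/5):
H = -3/10 × log_2(3/10) -1/5 × log_2(1/5) -3/10 × log_2(3/10) -1/5 × log_2(1/5)
H = 1.9710 bits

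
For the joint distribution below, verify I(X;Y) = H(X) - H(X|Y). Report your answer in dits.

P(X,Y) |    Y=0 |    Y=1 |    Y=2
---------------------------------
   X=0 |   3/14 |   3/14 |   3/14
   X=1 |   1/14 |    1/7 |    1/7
I(X;Y) = 0.0045 dits

Mutual information has multiple equivalent forms:
- I(X;Y) = H(X) - H(X|Y)
- I(X;Y) = H(Y) - H(Y|X)
- I(X;Y) = H(X) + H(Y) - H(X,Y)

Computing all quantities:
H(X) = 0.2831, H(Y) = 0.4748, H(X,Y) = 0.7534
H(X|Y) = 0.2786, H(Y|X) = 0.4703

Verification:
H(X) - H(X|Y) = 0.2831 - 0.2786 = 0.0045
H(Y) - H(Y|X) = 0.4748 - 0.4703 = 0.0045
H(X) + H(Y) - H(X,Y) = 0.2831 + 0.4748 - 0.7534 = 0.0045

All forms give I(X;Y) = 0.0045 dits. ✓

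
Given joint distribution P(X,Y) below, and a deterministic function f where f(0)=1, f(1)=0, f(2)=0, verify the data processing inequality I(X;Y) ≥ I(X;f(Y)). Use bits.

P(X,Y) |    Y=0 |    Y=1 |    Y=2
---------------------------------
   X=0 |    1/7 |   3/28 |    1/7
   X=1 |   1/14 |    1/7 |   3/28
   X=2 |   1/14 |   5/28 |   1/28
I(X;Y) = 0.0758, I(X;f(Y)) = 0.0142, inequality holds: 0.0758 ≥ 0.0142

Data Processing Inequality: For any Markov chain X → Y → Z, we have I(X;Y) ≥ I(X;Z).

Here Z = f(Y) is a deterministic function of Y, forming X → Y → Z.

Original I(X;Y) = 0.0758 bits

After applying f:
P(X,Z) where Z=f(Y):
- P(X,Z=0) = P(X,Y=1) + P(X,Y=2)
- P(X,Z=1) = P(X,Y=0)

I(X;Z) = I(X;f(Y)) = 0.0142 bits

Verification: 0.0758 ≥ 0.0142 ✓

Information cannot be created by processing; the function f can only lose information about X.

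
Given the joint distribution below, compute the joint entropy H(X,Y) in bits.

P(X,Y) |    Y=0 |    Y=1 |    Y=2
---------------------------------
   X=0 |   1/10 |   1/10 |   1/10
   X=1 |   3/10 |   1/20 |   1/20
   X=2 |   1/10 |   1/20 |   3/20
2.9087 bits

Joint entropy is H(X,Y) = -Σ_{x,y} p(x,y) log p(x,y).

Summing over all non-zero entries:
H(X,Y) = -[1/10·log_2(1/10) + 1/10·log_2(1/10) + 1/10·log_2(1/10) + 3/10·log_2(3/10) + 1/20·log_2(1/20) + 1/20·log_2(1/20) + 1/10·log_2(1/10) + 1/20·log_2(1/20) + 3/20·log_2(3/20)]
H(X,Y) = 2.9087 bits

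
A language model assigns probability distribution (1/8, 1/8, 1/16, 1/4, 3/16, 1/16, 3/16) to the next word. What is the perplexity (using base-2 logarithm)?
6.3013

Perplexity is 2^H (or exp(H) for natural log).

First, H = -Σ p log p = 2.6556 bits
Perplexity = 2^2.6556 = 6.3013

Interpretation: The model's uncertainty is equivalent to choosing uniformly among 6.3 options.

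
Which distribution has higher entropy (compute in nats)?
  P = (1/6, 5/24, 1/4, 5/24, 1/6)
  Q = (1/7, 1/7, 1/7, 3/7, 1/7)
P

Computing entropies in nats:
H(P) = 1.5974
H(Q) = 1.4751

Distribution P has higher entropy.

Intuition: The distribution closer to uniform (more spread out) has higher entropy.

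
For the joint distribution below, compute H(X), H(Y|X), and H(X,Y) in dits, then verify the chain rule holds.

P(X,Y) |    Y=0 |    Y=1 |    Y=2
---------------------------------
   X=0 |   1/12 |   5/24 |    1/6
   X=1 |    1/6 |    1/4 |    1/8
H(X,Y) = 0.7546, H(X) = 0.2995, H(Y|X) = 0.4551 (all in dits)

Chain rule: H(X,Y) = H(X) + H(Y|X)

Left side — joint entropy directly:
H(X,Y) = -Σ p(x,y) log p(x,y) = 0.7546 dits

Right side — compute H(Y|X) from the conditional distributions:
P(X) = (11/24, 13/24), so H(X) = 0.2995 dits
H(Y|X) = Σ_x P(X=x) · H(Y|X=x):
  P(Y|X=0) = (2/11, 5/11, 4/11), H(Y|X=0) = 0.4500, weight P(X=0) = 11/24
  P(Y|X=1) = (4/13, 6/13, 3/13), H(Y|X=1) = 0.4594, weight P(X=1) = 13/24
H(Y|X) = 0.4551 dits

H(X) + H(Y|X) = 0.2995 + 0.4551 = 0.7546 dits

Both sides equal 0.7546 dits. ✓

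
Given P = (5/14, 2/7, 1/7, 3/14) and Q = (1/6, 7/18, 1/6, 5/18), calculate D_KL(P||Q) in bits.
0.1536 bits

KL divergence: D_KL(P||Q) = Σ p(x) log(p(x)/q(x))

Computing term by term:
  x=0: 5/14 × log_2[(5/14)/(1/6)] = 5/14 × 1.0995 = 0.3927
  x=1: 2/7 × log_2[(2/7)/(7/18)] = 2/7 × -0.4448 = -0.1271
  x=2: 1/7 × log_2[(1/7)/(1/6)] = 1/7 × -0.2224 = -0.0318
  x=3: 3/14 × log_2[(3/14)/(5/18)] = 3/14 × -0.3744 = -0.0802

D_KL(P||Q) = 0.1536 bits

Note: KL divergence is always non-negative and equals 0 iff P = Q.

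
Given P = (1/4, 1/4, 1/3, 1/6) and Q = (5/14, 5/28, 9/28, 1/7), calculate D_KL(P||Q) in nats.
0.0328 nats

KL divergence: D_KL(P||Q) = Σ p(x) log(p(x)/q(x))

Computing term by term:
  x=0: 1/4 × log_e[(1/4)/(5/14)] = 1/4 × -0.3567 = -0.0892
  x=1: 1/4 × log_e[(1/4)/(5/28)] = 1/4 × 0.3365 = 0.0841
  x=2: 1/3 × log_e[(1/3)/(9/28)] = 1/3 × 0.0364 = 0.0121
  x=3: 1/6 × log_e[(1/6)/(1/7)] = 1/6 × 0.1542 = 0.0257

D_KL(P||Q) = 0.0328 nats

Note: KL divergence is always non-negative and equals 0 iff P = Q.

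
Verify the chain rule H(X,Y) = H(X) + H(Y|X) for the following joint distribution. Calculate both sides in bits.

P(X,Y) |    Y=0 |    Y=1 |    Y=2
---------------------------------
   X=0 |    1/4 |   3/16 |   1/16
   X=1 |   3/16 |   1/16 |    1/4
H(X,Y) = 2.4056, H(X) = 1.0000, H(Y|X) = 1.4056 (all in bits)

Chain rule: H(X,Y) = H(X) + H(Y|X)

Left side — joint entropy directly:
H(X,Y) = -Σ p(x,y) log p(x,y) = 2.4056 bits

Right side — compute H(Y|X) from the conditional distributions:
P(X) = (1/2, 1/2), so H(X) = 1.0000 bits
H(Y|X) = Σ_x P(X=x) · H(Y|X=x):
  P(Y|X=0) = (1/2, 3/8, 1/8), H(Y|X=0) = 1.4056, weight P(X=0) = 1/2
  P(Y|X=1) = (3/8, 1/8, 1/2), H(Y|X=1) = 1.4056, weight P(X=1) = 1/2
H(Y|X) = 1.4056 bits

H(X) + H(Y|X) = 1.0000 + 1.4056 = 2.4056 bits

Both sides equal 2.4056 bits. ✓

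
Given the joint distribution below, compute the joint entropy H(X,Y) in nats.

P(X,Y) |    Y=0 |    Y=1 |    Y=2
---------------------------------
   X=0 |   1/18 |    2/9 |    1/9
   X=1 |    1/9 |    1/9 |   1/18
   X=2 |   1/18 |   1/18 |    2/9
2.0432 nats

Joint entropy is H(X,Y) = -Σ_{x,y} p(x,y) log p(x,y).

Summing over all non-zero entries:
H(X,Y) = -[1/18·log_e(1/18) + 2/9·log_e(2/9) + 1/9·log_e(1/9) + 1/9·log_e(1/9) + 1/9·log_e(1/9) + 1/18·log_e(1/18) + 1/18·log_e(1/18) + 1/18·log_e(1/18) + 2/9·log_e(2/9)]
H(X,Y) = 2.0432 nats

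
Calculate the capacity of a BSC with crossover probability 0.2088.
0.2608 bits

For a binary symmetric channel (BSC) with error probability p:
Capacity C = 1 - H(p) bits per symbol

where H(p) = -p log₂(p) - (1-p) log₂(1-p) is the binary entropy function.

H(0.2088) = 0.7392 bits
C = 1 - 0.7392 = 0.2608 bits per symbol

This means we can reliably transmit up to 0.2608 bits of information per channel use.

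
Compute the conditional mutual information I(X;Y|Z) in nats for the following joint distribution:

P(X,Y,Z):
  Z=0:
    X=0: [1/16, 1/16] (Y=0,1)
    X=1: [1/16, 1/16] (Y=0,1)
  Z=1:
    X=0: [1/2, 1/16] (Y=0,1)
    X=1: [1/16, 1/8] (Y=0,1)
0.1062 nats

Conditional mutual information: I(X;Y|Z) = H(X|Z) + H(Y|Z) - H(X,Y|Z)

H(Z) = 0.5623
H(X,Z) = 1.1574 → H(X|Z) = 0.5950
H(Y,Z) = 1.1574 → H(Y|Z) = 0.5950
H(X,Y,Z) = 1.6462 → H(X,Y|Z) = 1.0839

I(X;Y|Z) = 0.5950 + 0.5950 - 1.0839 = 0.1062 nats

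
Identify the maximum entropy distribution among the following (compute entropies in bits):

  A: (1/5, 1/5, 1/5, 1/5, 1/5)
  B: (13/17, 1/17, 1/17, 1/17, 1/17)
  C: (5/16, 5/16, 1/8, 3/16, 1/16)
A

For a discrete distribution over n outcomes, entropy is maximized by the uniform distribution.

Computing entropies:
H(A) = 2.3219 bits
H(B) = 1.2577 bits
H(C) = 2.1266 bits

The uniform distribution (where all probabilities equal 1/5) achieves the maximum entropy of log_2(5) = 2.3219 bits.

Distribution A has the highest entropy.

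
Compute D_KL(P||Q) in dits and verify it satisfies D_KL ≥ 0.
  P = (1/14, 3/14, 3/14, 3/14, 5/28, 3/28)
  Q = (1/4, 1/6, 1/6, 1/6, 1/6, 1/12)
0.0483 dits

KL divergence satisfies the Gibbs inequality: D_KL(P||Q) ≥ 0 for all distributions P, Q.

D_KL(P||Q) = Σ p(x) log(p(x)/q(x))
Term by term:
  x=0: 1/14 × log_10[(1/14)/(1/4)] = -0.0389
  x=1: 3/14 × log_10[(3/14)/(1/6)] = 0.0234
  x=2: 3/14 × log_10[(3/14)/(1/6)] = 0.0234
  x=3: 3/14 × log_10[(3/14)/(1/6)] = 0.0234
  x=4: 5/28 × log_10[(5/28)/(1/6)] = 0.0054
  x=5: 3/28 × log_10[(3/28)/(1/12)] = 0.0117
D_KL(P||Q) = 0.0483 dits

D_KL(P||Q) = 0.0483 ≥ 0 ✓

This non-negativity is a fundamental property: relative entropy cannot be negative because it measures how different Q is from P.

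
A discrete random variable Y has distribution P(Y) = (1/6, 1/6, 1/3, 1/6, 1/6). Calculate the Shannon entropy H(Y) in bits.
2.2516 bits

Shannon entropy is H(X) = -Σ p(x) log p(x).

For P = (1/6, 1/6, 1/3, 1/6, 1/6):
H = -1/6 × log_2(1/6) -1/6 × log_2(1/6) -1/3 × log_2(1/3) -1/6 × log_2(1/6) -1/6 × log_2(1/6)
H = 2.2516 bits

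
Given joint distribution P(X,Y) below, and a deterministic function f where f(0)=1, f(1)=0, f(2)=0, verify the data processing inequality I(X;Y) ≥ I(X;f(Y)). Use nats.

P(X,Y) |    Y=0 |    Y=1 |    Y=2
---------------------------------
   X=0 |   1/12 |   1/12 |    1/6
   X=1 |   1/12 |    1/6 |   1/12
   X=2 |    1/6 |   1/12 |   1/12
I(X;Y) = 0.0589, I(X;f(Y)) = 0.0306, inequality holds: 0.0589 ≥ 0.0306

Data Processing Inequality: For any Markov chain X → Y → Z, we have I(X;Y) ≥ I(X;Z).

Here Z = f(Y) is a deterministic function of Y, forming X → Y → Z.

Original I(X;Y) = 0.0589 nats

After applying f:
P(X,Z) where Z=f(Y):
- P(X,Z=0) = P(X,Y=1) + P(X,Y=2)
- P(X,Z=1) = P(X,Y=0)

I(X;Z) = I(X;f(Y)) = 0.0306 nats

Verification: 0.0589 ≥ 0.0306 ✓

Information cannot be created by processing; the function f can only lose information about X.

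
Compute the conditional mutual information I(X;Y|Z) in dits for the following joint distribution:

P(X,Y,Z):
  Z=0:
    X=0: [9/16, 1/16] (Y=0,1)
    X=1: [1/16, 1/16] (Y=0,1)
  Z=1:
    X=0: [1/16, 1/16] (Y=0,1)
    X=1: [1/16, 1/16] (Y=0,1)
0.0209 dits

Conditional mutual information: I(X;Y|Z) = H(X|Z) + H(Y|Z) - H(X,Y|Z)

H(Z) = 0.2442
H(X,Z) = 0.4662 → H(X|Z) = 0.2220
H(Y,Z) = 0.4662 → H(Y|Z) = 0.2220
H(X,Y,Z) = 0.6674 → H(X,Y|Z) = 0.4231

I(X;Y|Z) = 0.2220 + 0.2220 - 0.4231 = 0.0209 dits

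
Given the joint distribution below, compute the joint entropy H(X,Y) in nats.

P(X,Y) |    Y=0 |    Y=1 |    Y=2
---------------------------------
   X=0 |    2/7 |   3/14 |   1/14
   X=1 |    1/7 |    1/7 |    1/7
1.7105 nats

Joint entropy is H(X,Y) = -Σ_{x,y} p(x,y) log p(x,y).

Summing over all non-zero entries:
H(X,Y) = -[2/7·log_e(2/7) + 3/14·log_e(3/14) + 1/14·log_e(1/14) + 1/7·log_e(1/7) + 1/7·log_e(1/7) + 1/7·log_e(1/7)]
H(X,Y) = 1.7105 nats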